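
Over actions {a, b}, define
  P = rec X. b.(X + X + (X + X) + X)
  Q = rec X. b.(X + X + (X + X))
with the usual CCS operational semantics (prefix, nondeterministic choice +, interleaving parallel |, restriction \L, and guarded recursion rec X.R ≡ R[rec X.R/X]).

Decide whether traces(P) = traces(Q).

P's transition system — 2 states:
  p0 = rec X. b.(X + X + (X + X) + X) → -b-> p1
  p1 = (rec X. b.(X + X + (X + X) + X)) + (rec X. b.(X + X + (X + X) + X)) + ((rec X. b.(X + X + (X + X) + X)) + (rec X. b.(X + X + (X + X) + X))) + (rec X. b.(X + X + (X + X) + X)) → -b-> p1
Q's transition system — 2 states:
  q0 = rec X. b.(X + X + (X + X)) → -b-> q1
  q1 = (rec X. b.(X + X + (X + X))) + (rec X. b.(X + X + (X + X))) + ((rec X. b.(X + X + (X + X))) + (rec X. b.(X + X + (X + X)))) → -b-> q1
Partition-refinement fixed point:
  B0 = {p0, p1, q0, q1}
p0 ∈ B0, q0 ∈ B0 → same block
Bisimilar ⇒ trace-equivalent.

YES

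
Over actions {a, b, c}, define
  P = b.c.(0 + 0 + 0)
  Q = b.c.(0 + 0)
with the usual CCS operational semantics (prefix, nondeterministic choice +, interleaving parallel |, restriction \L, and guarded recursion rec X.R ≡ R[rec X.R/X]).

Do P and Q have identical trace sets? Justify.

LTS(P): 3 reachable states
  s0 = b.c.(0 + 0 + 0) → --b--▸ s1
  s1 = c.(0 + 0 + 0) → --c--▸ s2
  s2 = 0 + 0 + 0 → ·
LTS(Q): 3 reachable states
  t0 = b.c.(0 + 0) → --b--▸ t1
  t1 = c.(0 + 0) → --c--▸ t2
  t2 = 0 + 0 → ·
Partition-refinement fixed point:
  B0 = {s0, t0}
  B1 = {s1, t1}
  B2 = {s2, t2}
s0 ∈ B0, t0 ∈ B0 → same block
Bisimilar ⇒ trace-equivalent.

traces(P) = traces(Q)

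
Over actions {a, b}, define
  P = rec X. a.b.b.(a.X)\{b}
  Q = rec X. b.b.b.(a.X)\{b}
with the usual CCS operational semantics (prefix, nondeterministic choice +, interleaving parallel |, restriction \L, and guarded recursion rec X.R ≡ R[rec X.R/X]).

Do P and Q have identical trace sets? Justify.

NO — witness ⟨a⟩

Reachable graph of P (6 states):
  m0 = rec X. a.b.b.(a.X)\{b} :: --a--▸ m1
  m1 = b.b.(a.(rec X. a.b.b.(a.X)\{b}))\{b} :: --b--▸ m2
  m2 = b.(a.(rec X. a.b.b.(a.X)\{b}))\{b} :: --b--▸ m3
  m3 = (a.(rec X. a.b.b.(a.X)\{b}))\{b} :: --a--▸ m4
  m4 = (rec X. a.b.b.(a.X)\{b})\{b} :: --a--▸ m5
  m5 = (b.b.(a.(rec X. a.b.b.(a.X)\{b}))\{b})\{b} :: deadlocked
Reachable graph of Q (5 states):
  n0 = rec X. b.b.b.(a.X)\{b} :: --b--▸ n1
  n1 = b.b.(a.(rec X. b.b.b.(a.X)\{b}))\{b} :: --b--▸ n2
  n2 = b.(a.(rec X. b.b.b.(a.X)\{b}))\{b} :: --b--▸ n3
  n3 = (a.(rec X. b.b.b.(a.X)\{b}))\{b} :: --a--▸ n4
  n4 = (rec X. b.b.b.(a.X)\{b})\{b} :: deadlocked
Executing a from P (initial set {m0}):
  after a @ step 1: {m1}
  P completes σ.
Executing a from Q (initial set {n0}):
  after a @ step 1: ∅  — Q cannot continue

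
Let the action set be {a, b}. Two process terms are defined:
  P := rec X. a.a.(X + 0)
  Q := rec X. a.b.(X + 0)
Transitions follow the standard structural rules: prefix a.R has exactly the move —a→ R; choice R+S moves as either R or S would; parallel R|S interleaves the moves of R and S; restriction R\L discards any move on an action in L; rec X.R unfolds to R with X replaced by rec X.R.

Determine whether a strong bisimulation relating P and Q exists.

Reachable graph of P (3 states):
  p0 = rec X. a.a.(X + 0) | =a=> p1
  p1 = a.((rec X. a.a.(X + 0)) + 0) | =a=> p2
  p2 = (rec X. a.a.(X + 0)) + 0 | =a=> p1
Reachable graph of Q (3 states):
  q0 = rec X. a.b.(X + 0) | =a=> q1
  q1 = b.((rec X. a.b.(X + 0)) + 0) | =b=> q2
  q2 = (rec X. a.b.(X + 0)) + 0 | =a=> q1
Bisimilarity quotient blocks:
  B0 = {p0, p1, p2}
  B1 = {q0, q2}
  B2 = {q1}
p0 ∈ B0, q0 ∈ B1 → different blocks

P ≁ Q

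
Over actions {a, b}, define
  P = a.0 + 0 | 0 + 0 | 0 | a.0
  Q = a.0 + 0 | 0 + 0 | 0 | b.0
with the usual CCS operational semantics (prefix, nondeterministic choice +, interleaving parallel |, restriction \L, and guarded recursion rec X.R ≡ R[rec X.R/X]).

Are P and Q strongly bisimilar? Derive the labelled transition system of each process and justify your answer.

NO

Reachable graph of P (3 states):
  p0 = a.0 + 0 | 0 + 0 | 0 | a.0 | -a-> p1, -a-> p2
  p1 = 0 | deadlocked
  p2 = 0 | 0 | 0 | deadlocked
Reachable graph of Q (3 states):
  q0 = a.0 + 0 | 0 + 0 | 0 | b.0 | -a-> q1, -b-> q2
  q1 = 0 | deadlocked
  q2 = 0 | 0 | 0 | deadlocked
Partition-refinement fixed point:
  B0 = {p0}
  B1 = {p1, p2, q1, q2}
  B2 = {q0}
p0 ∈ B0, q0 ∈ B2 → different blocks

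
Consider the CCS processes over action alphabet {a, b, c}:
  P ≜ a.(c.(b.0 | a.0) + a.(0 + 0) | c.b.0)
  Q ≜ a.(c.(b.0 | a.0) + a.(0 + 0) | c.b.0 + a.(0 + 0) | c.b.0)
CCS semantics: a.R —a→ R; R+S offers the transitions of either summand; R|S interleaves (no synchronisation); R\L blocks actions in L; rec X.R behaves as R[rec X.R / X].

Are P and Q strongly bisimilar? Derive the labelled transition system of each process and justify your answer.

LTS(P): 11 reachable states
  m0 = a.(c.(b.0 | a.0) + a.(0 + 0) | c.b.0) has moves -a-> m1
  m1 = c.(b.0 | a.0) + a.(0 + 0) | c.b.0 has moves -a-> m2, -c-> m3, -c-> m4
  m2 = (0 + 0) | c.b.0 has moves -c-> m5
  m3 = a.(0 + 0) | b.0 has moves -a-> m5, -b-> m6
  m4 = b.0 | a.0 has moves -a-> m7, -b-> m8
  m5 = (0 + 0) | b.0 has moves -b-> m9
  m6 = a.(0 + 0) | 0 has moves -a-> m9
  m7 = b.0 | 0 has moves -b-> m10
  m8 = 0 | a.0 has moves -a-> m10
  m9 = (0 + 0) | 0 has moves ∅
  m10 = 0 | 0 has moves ∅
LTS(Q): 11 reachable states
  n0 = a.(c.(b.0 | a.0) + a.(0 + 0) | c.b.0 + a.(0 + 0) | c.b.0) has moves -a-> n1
  n1 = c.(b.0 | a.0) + a.(0 + 0) | c.b.0 + a.(0 + 0) | c.b.0 has moves -a-> n2, -c-> n3, -c-> n4
  n2 = (0 + 0) | c.b.0 has moves -c-> n5
  n3 = a.(0 + 0) | b.0 has moves -a-> n5, -b-> n6
  n4 = b.0 | a.0 has moves -a-> n7, -b-> n8
  n5 = (0 + 0) | b.0 has moves -b-> n9
  n6 = a.(0 + 0) | 0 has moves -a-> n9
  n7 = b.0 | 0 has moves -b-> n10
  n8 = 0 | a.0 has moves -a-> n10
  n9 = (0 + 0) | 0 has moves ∅
  n10 = 0 | 0 has moves ∅
Bisimilarity quotient blocks:
  B0 = {m0, n0}
  B1 = {m1, n1}
  B2 = {m3, m4, n3, n4}
  B3 = {m6, m8, n6, n8}
  B4 = {m10, m9, n10, n9}
  B5 = {m5, m7, n5, n7}
  B6 = {m2, n2}
m0 ∈ B0, n0 ∈ B0 → same block

YES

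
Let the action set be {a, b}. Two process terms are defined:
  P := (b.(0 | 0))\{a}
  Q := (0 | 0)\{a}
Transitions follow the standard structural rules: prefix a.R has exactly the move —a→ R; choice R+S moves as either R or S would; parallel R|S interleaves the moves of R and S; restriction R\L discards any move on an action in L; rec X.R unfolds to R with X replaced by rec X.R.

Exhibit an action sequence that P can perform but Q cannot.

b

Reachable graph of P (2 states):
  m0 = (b.(0 | 0))\{a} has moves --b--▸ m1
  m1 = (0 | 0)\{a} has moves stopped
Reachable graph of Q (1 states):
  n0 = (0 | 0)\{a} has moves stopped
Run σ = ⟨b⟩ on P: start {m0}
  step 1 (b): {m1}
  ✓ P
Run σ = ⟨b⟩ on Q: start {n0}
  step 1 (b): no successor for Q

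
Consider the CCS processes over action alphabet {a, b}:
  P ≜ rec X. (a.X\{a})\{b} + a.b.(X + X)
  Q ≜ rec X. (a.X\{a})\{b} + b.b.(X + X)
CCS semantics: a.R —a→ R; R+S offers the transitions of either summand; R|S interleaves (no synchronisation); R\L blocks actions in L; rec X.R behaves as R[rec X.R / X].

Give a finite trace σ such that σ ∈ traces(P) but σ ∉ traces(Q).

Reachable graph of P (4 states):
  p0 = rec X. (a.X\{a})\{b} + a.b.(X + X) has moves —a→ p1, —a→ p2
  p1 = (rec X. (a.X\{a})\{b} + a.b.(X + X))\{a}\{b} has moves ·
  p2 = b.((rec X. (a.X\{a})\{b} + a.b.(X + X)) + (rec X. (a.X\{a})\{b} + a.b.(X + X))) has moves —b→ p3
  p3 = (rec X. (a.X\{a})\{b} + a.b.(X + X)) + (rec X. (a.X\{a})\{b} + a.b.(X + X)) has moves —a→ p1, —a→ p2
Reachable graph of Q (4 states):
  q0 = rec X. (a.X\{a})\{b} + b.b.(X + X) has moves —a→ q1, —b→ q2
  q1 = (rec X. (a.X\{a})\{b} + b.b.(X + X))\{a}\{b} has moves ·
  q2 = b.((rec X. (a.X\{a})\{b} + b.b.(X + X)) + (rec X. (a.X\{a})\{b} + b.b.(X + X))) has moves —b→ q3
  q3 = (rec X. (a.X\{a})\{b} + b.b.(X + X)) + (rec X. (a.X\{a})\{b} + b.b.(X + X)) has moves —a→ q1, —b→ q2
Executing ab from P (initial set {p0}):
  after a @ step 1: {p1, p2}
  after b @ step 2: {p3}
  — P admits the full trace.
Executing ab from Q (initial set {q0}):
  after a @ step 1: {q1}
  after b @ step 2: ∅ (Q stuck)

ab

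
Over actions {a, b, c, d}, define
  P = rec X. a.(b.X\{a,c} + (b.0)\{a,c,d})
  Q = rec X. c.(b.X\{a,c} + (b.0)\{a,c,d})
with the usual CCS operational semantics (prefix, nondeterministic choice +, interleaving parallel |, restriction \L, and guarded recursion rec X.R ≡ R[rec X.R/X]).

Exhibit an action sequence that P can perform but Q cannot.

a

P's transition system — 4 states:
  s0 = rec X. a.(b.X\{a,c} + (b.0)\{a,c,d}) ⊢ -a-> s1
  s1 = b.(rec X. a.(b.X\{a,c} + (b.0)\{a,c,d}))\{a,c} + (b.0)\{a,c,d} ⊢ -b-> s2, -b-> s3
  s2 = (rec X. a.(b.X\{a,c} + (b.0)\{a,c,d}))\{a,c} ⊢ (no moves)
  s3 = 0\{a,c,d} ⊢ (no moves)
Q's transition system — 4 states:
  t0 = rec X. c.(b.X\{a,c} + (b.0)\{a,c,d}) ⊢ -c-> t1
  t1 = b.(rec X. c.(b.X\{a,c} + (b.0)\{a,c,d}))\{a,c} + (b.0)\{a,c,d} ⊢ -b-> t2, -b-> t3
  t2 = (rec X. c.(b.X\{a,c} + (b.0)\{a,c,d}))\{a,c} ⊢ (no moves)
  t3 = 0\{a,c,d} ⊢ (no moves)
Executing a from P (initial set {s0}):
  after a @ step 1: {s1}
  — P admits the full trace.
Executing a from Q (initial set {t0}):
  after a @ step 1: ∅ (Q stuck)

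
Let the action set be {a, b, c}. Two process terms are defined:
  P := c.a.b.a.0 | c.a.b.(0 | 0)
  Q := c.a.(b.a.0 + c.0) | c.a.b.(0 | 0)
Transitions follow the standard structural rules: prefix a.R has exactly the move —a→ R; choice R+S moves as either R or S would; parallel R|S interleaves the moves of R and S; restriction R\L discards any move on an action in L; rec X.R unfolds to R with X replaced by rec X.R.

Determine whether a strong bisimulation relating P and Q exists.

NO

Reachable graph of P (20 states):
  s0 = c.a.b.a.0 | c.a.b.(0 | 0) ⊢ —c→ s1, —c→ s2
  s1 = a.b.a.0 | c.a.b.(0 | 0) ⊢ —a→ s3, —c→ s4
  s2 = c.a.b.a.0 | a.b.(0 | 0) ⊢ —a→ s5, —c→ s4
  s3 = b.a.0 | c.a.b.(0 | 0) ⊢ —b→ s6, —c→ s7
  s4 = a.b.a.0 | a.b.(0 | 0) ⊢ —a→ s7, —a→ s8
  s5 = c.a.b.a.0 | b.(0 | 0) ⊢ —b→ s9, —c→ s8
  s6 = a.0 | c.a.b.(0 | 0) ⊢ —a→ s10, —c→ s11
  s7 = b.a.0 | a.b.(0 | 0) ⊢ —a→ s12, —b→ s11
  s8 = a.b.a.0 | b.(0 | 0) ⊢ —a→ s12, —b→ s13
  s9 = c.a.b.a.0 | (0 | 0) ⊢ —c→ s13
  s10 = 0 | c.a.b.(0 | 0) ⊢ —c→ s14
  s11 = a.0 | a.b.(0 | 0) ⊢ —a→ s14, —a→ s15
  s12 = b.a.0 | b.(0 | 0) ⊢ —b→ s15, —b→ s16
  s13 = a.b.a.0 | (0 | 0) ⊢ —a→ s16
  s14 = 0 | a.b.(0 | 0) ⊢ —a→ s17
  s15 = a.0 | b.(0 | 0) ⊢ —a→ s17, —b→ s18
  s16 = b.a.0 | (0 | 0) ⊢ —b→ s18
  s17 = 0 | b.(0 | 0) ⊢ —b→ s19
  s18 = a.0 | (0 | 0) ⊢ —a→ s19
  s19 = 0 | (0 | 0) ⊢ ·
Reachable graph of Q (20 states):
  t0 = c.a.(b.a.0 + c.0) | c.a.b.(0 | 0) ⊢ —c→ t1, —c→ t2
  t1 = a.(b.a.0 + c.0) | c.a.b.(0 | 0) ⊢ —a→ t3, —c→ t4
  t2 = c.a.(b.a.0 + c.0) | a.b.(0 | 0) ⊢ —a→ t5, —c→ t4
  t3 = (b.a.0 + c.0) | c.a.b.(0 | 0) ⊢ —b→ t6, —c→ t7, —c→ t8
  t4 = a.(b.a.0 + c.0) | a.b.(0 | 0) ⊢ —a→ t7, —a→ t9
  t5 = c.a.(b.a.0 + c.0) | b.(0 | 0) ⊢ —b→ t10, —c→ t9
  t6 = a.0 | c.a.b.(0 | 0) ⊢ —a→ t8, —c→ t11
  t7 = (b.a.0 + c.0) | a.b.(0 | 0) ⊢ —a→ t12, —b→ t11, —c→ t13
  t8 = 0 | c.a.b.(0 | 0) ⊢ —c→ t13
  t9 = a.(b.a.0 + c.0) | b.(0 | 0) ⊢ —a→ t12, —b→ t14
  t10 = c.a.(b.a.0 + c.0) | (0 | 0) ⊢ —c→ t14
  t11 = a.0 | a.b.(0 | 0) ⊢ —a→ t13, —a→ t15
  t12 = (b.a.0 + c.0) | b.(0 | 0) ⊢ —b→ t15, —b→ t16, —c→ t17
  t13 = 0 | a.b.(0 | 0) ⊢ —a→ t17
  t14 = a.(b.a.0 + c.0) | (0 | 0) ⊢ —a→ t16
  t15 = a.0 | b.(0 | 0) ⊢ —a→ t17, —b→ t18
  t16 = (b.a.0 + c.0) | (0 | 0) ⊢ —b→ t18, —c→ t19
  t17 = 0 | b.(0 | 0) ⊢ —b→ t19
  t18 = a.0 | (0 | 0) ⊢ —a→ t19
  t19 = 0 | (0 | 0) ⊢ ·
Partition-refinement fixed point:
  B0 = {s0}
  B1 = {s1}
  B2 = {s3}
  B3 = {s6, t6}
  B4 = {s11, t11}
  B5 = {s15, t15}
  B6 = {s17, t17}
  B7 = {s19, t19}
  B8 = {s18, t18}
  B9 = {s14, t13}
  B10 = {s10, t8}
  B11 = {s7}
  B12 = {s12}
  B13 = {s16}
  B14 = {s4}
  B15 = {s8}
  B16 = {s13}
  B17 = {s2}
  B18 = {s5}
  B19 = {s9}
  B20 = {t0}
  B21 = {t1}
  B22 = {t4}
  B23 = {t7}
  B24 = {t12}
  B25 = {t16}
  B26 = {t9}
  B27 = {t14}
  B28 = {t3}
  B29 = {t2}
  B30 = {t5}
  B31 = {t10}
s0 ∈ B0, t0 ∈ B20 → different blocks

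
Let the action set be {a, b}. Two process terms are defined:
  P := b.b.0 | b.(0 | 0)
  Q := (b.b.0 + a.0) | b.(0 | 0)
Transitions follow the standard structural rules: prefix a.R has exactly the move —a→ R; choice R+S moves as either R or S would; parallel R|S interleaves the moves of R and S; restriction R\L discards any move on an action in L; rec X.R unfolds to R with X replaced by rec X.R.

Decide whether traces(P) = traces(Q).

P's transition system — 6 states:
  s0 = b.b.0 | b.(0 | 0) ⊢ --b--▸ s1, --b--▸ s2
  s1 = b.0 | b.(0 | 0) ⊢ --b--▸ s3, --b--▸ s4
  s2 = b.b.0 | (0 | 0) ⊢ --b--▸ s4
  s3 = 0 | b.(0 | 0) ⊢ --b--▸ s5
  s4 = b.0 | (0 | 0) ⊢ --b--▸ s5
  s5 = 0 | (0 | 0) ⊢ deadlocked
Q's transition system — 6 states:
  t0 = (b.b.0 + a.0) | b.(0 | 0) ⊢ --a--▸ t1, --b--▸ t2, --b--▸ t3
  t1 = 0 | b.(0 | 0) ⊢ --b--▸ t4
  t2 = (b.b.0 + a.0) | (0 | 0) ⊢ --a--▸ t4, --b--▸ t5
  t3 = b.0 | b.(0 | 0) ⊢ --b--▸ t1, --b--▸ t5
  t4 = 0 | (0 | 0) ⊢ deadlocked
  t5 = b.0 | (0 | 0) ⊢ --b--▸ t4
Run σ = ⟨a⟩ on Q: start {t0}
  step 1 (a): {t1}
  ✓ Q
Run σ = ⟨a⟩ on P: start {s0}
  step 1 (a): no successor for P

trace-distinct — witness ⟨a⟩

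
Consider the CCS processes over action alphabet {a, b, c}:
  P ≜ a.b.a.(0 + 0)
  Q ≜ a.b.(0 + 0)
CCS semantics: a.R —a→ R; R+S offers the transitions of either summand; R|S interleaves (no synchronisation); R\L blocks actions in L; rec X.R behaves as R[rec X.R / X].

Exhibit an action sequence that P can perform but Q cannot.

aba

LTS(P): 4 reachable states
  p0 = a.b.a.(0 + 0) has moves -a-> p1
  p1 = b.a.(0 + 0) has moves -b-> p2
  p2 = a.(0 + 0) has moves -a-> p3
  p3 = 0 + 0 has moves (no moves)
LTS(Q): 3 reachable states
  q0 = a.b.(0 + 0) has moves -a-> q1
  q1 = b.(0 + 0) has moves -b-> q2
  q2 = 0 + 0 has moves (no moves)
Run σ = ⟨aba⟩ on P: start {p0}
  after a @ step 1: {p1}
  after b @ step 2: {p2}
  after a @ step 3: {p3}
  P completes σ.
Run σ = ⟨aba⟩ on Q: start {q0}
  after a @ step 1: {q1}
  after b @ step 2: {q2}
  after a @ step 3: ∅ (Q stuck)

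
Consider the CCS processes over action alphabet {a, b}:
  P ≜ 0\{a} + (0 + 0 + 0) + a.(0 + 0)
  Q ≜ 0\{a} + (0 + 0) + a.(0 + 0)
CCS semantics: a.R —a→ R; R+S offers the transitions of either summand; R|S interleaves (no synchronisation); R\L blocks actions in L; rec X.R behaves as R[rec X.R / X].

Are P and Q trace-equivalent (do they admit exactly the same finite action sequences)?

Reachable graph of P (2 states):
  s0 = 0\{a} + (0 + 0 + 0) + a.(0 + 0) has moves =a=> s1
  s1 = 0 + 0 has moves stopped
Reachable graph of Q (2 states):
  t0 = 0\{a} + (0 + 0) + a.(0 + 0) has moves =a=> t1
  t1 = 0 + 0 has moves stopped
Bisimilarity quotient blocks:
  B0 = {s0, t0}
  B1 = {s1, t1}
s0 ∈ B0, t0 ∈ B0 → same block
Bisimilar ⇒ trace-equivalent.

traces(P) = traces(Q)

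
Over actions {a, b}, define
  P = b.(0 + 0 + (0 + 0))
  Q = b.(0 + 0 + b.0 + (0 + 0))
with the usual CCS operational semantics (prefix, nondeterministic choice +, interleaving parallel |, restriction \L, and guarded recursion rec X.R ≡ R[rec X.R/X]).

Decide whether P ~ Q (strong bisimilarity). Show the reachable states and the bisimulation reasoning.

P ≁ Q

LTS(P): 2 reachable states
  s0 = b.(0 + 0 + (0 + 0)) | =b=> s1
  s1 = 0 + 0 + (0 + 0) | deadlocked
LTS(Q): 3 reachable states
  t0 = b.(0 + 0 + b.0 + (0 + 0)) | =b=> t1
  t1 = 0 + 0 + b.0 + (0 + 0) | =b=> t2
  t2 = 0 | deadlocked
Partition-refinement fixed point:
  B0 = {s0, t1}
  B1 = {s1, t2}
  B2 = {t0}
s0 ∈ B0, t0 ∈ B2 → different blocks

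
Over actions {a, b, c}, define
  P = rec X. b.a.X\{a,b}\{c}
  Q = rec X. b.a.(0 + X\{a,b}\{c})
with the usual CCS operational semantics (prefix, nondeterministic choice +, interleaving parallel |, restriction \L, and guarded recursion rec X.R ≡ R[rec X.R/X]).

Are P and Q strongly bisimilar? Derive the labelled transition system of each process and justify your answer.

YES

P's transition system — 3 states:
  u0 = rec X. b.a.X\{a,b}\{c} | =b=> u1
  u1 = a.(rec X. b.a.X\{a,b}\{c})\{a,b}\{c} | =a=> u2
  u2 = (rec X. b.a.X\{a,b}\{c})\{a,b}\{c} | (no moves)
Q's transition system — 3 states:
  v0 = rec X. b.a.(0 + X\{a,b}\{c}) | =b=> v1
  v1 = a.(0 + (rec X. b.a.(0 + X\{a,b}\{c}))\{a,b}\{c}) | =a=> v2
  v2 = 0 + (rec X. b.a.(0 + X\{a,b}\{c}))\{a,b}\{c} | (no moves)
Coarsest stable partition (strong bisimilarity classes):
  B0 = {u0, v0}
  B1 = {u1, v1}
  B2 = {u2, v2}
u0 ∈ B0, v0 ∈ B0 → same block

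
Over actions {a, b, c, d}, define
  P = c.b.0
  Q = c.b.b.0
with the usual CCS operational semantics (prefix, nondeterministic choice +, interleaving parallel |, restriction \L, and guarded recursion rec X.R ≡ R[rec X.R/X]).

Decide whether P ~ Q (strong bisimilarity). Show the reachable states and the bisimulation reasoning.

not bisimilar

Reachable graph of P (3 states):
  u0 = c.b.0 → —c→ u1
  u1 = b.0 → —b→ u2
  u2 = 0 → ·
Reachable graph of Q (4 states):
  v0 = c.b.b.0 → —c→ v1
  v1 = b.b.0 → —b→ v2
  v2 = b.0 → —b→ v3
  v3 = 0 → ·
Bisimilarity quotient blocks:
  B0 = {u0}
  B1 = {u1, v2}
  B2 = {u2, v3}
  B3 = {v0}
  B4 = {v1}
u0 ∈ B0, v0 ∈ B3 → different blocks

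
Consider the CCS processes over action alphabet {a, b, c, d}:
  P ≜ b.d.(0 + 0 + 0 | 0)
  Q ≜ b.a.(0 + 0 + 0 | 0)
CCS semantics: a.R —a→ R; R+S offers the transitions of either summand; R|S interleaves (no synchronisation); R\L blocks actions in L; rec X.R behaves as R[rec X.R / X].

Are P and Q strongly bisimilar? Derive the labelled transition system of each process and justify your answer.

P's transition system — 3 states:
  p0 = b.d.(0 + 0 + 0 | 0) :: —b→ p1
  p1 = d.(0 + 0 + 0 | 0) :: —d→ p2
  p2 = 0 + 0 + 0 | 0 :: stopped
Q's transition system — 3 states:
  q0 = b.a.(0 + 0 + 0 | 0) :: —b→ q1
  q1 = a.(0 + 0 + 0 | 0) :: —a→ q2
  q2 = 0 + 0 + 0 | 0 :: stopped
Partition-refinement fixed point:
  B0 = {p0}
  B1 = {p1}
  B2 = {p2, q2}
  B3 = {q0}
  B4 = {q1}
p0 ∈ B0, q0 ∈ B3 → different blocks

not bisimilar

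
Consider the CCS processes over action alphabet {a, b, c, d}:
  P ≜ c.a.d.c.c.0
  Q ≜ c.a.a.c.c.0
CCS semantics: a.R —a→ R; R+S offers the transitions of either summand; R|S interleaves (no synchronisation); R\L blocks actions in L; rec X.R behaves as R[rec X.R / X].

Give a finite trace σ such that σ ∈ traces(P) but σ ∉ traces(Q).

cad

P's transition system — 6 states:
  p0 = c.a.d.c.c.0 ⊢ =c=> p1
  p1 = a.d.c.c.0 ⊢ =a=> p2
  p2 = d.c.c.0 ⊢ =d=> p3
  p3 = c.c.0 ⊢ =c=> p4
  p4 = c.0 ⊢ =c=> p5
  p5 = 0 ⊢ (no moves)
Q's transition system — 6 states:
  q0 = c.a.a.c.c.0 ⊢ =c=> q1
  q1 = a.a.c.c.0 ⊢ =a=> q2
  q2 = a.c.c.0 ⊢ =a=> q3
  q3 = c.c.0 ⊢ =c=> q4
  q4 = c.0 ⊢ =c=> q5
  q5 = 0 ⊢ (no moves)
Executing cad from P (initial set {p0}):
  step 1 (c): {p1}
  step 2 (a): {p2}
  step 3 (d): {p3}
  — P admits the full trace.
Executing cad from Q (initial set {q0}):
  step 1 (c): {q1}
  step 2 (a): {q2}
  step 3 (d): no successor for Q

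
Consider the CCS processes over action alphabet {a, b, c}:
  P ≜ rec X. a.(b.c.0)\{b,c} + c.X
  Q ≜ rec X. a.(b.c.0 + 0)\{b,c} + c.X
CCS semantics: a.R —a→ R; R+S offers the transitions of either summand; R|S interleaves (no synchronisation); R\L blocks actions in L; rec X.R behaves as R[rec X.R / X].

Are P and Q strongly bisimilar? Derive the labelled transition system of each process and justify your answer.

Reachable graph of P (2 states):
  s0 = rec X. a.(b.c.0)\{b,c} + c.X ⊢ —a→ s1, —c→ s0
  s1 = (b.c.0)\{b,c} ⊢ ·
Reachable graph of Q (2 states):
  t0 = rec X. a.(b.c.0 + 0)\{b,c} + c.X ⊢ —a→ t1, —c→ t0
  t1 = (b.c.0 + 0)\{b,c} ⊢ ·
Bisimilarity quotient blocks:
  B0 = {s0, t0}
  B1 = {s1, t1}
s0 ∈ B0, t0 ∈ B0 → same block

bisimilar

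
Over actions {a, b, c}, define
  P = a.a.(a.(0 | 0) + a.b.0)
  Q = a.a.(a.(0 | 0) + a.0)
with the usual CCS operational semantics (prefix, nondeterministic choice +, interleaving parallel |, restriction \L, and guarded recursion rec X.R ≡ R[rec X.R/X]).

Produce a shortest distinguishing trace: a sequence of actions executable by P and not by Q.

Reachable graph of P (6 states):
  s0 = a.a.(a.(0 | 0) + a.b.0) :: --a--▸ s1
  s1 = a.(a.(0 | 0) + a.b.0) :: --a--▸ s2
  s2 = a.(0 | 0) + a.b.0 :: --a--▸ s3, --a--▸ s4
  s3 = 0 | 0 :: ·
  s4 = b.0 :: --b--▸ s5
  s5 = 0 :: ·
Reachable graph of Q (5 states):
  t0 = a.a.(a.(0 | 0) + a.0) :: --a--▸ t1
  t1 = a.(a.(0 | 0) + a.0) :: --a--▸ t2
  t2 = a.(0 | 0) + a.0 :: --a--▸ t3, --a--▸ t4
  t3 = 0 :: ·
  t4 = 0 | 0 :: ·
Executing aaab from P (initial set {s0}):
  step 1 (a): {s1}
  step 2 (a): {s2}
  step 3 (a): {s3, s4}
  step 4 (b): {s5}
  — P admits the full trace.
Executing aaab from Q (initial set {t0}):
  step 1 (a): {t1}
  step 2 (a): {t2}
  step 3 (a): {t3, t4}
  step 4 (b): ∅ (Q stuck)

aaab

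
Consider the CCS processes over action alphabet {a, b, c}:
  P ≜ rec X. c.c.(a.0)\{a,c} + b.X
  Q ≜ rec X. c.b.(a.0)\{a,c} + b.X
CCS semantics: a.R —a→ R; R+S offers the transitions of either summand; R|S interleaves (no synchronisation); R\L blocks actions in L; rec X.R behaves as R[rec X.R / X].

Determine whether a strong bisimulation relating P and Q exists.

LTS(P): 3 reachable states
  u0 = rec X. c.c.(a.0)\{a,c} + b.X has moves --b--▸ u0, --c--▸ u1
  u1 = c.(a.0)\{a,c} has moves --c--▸ u2
  u2 = (a.0)\{a,c} has moves (no moves)
LTS(Q): 3 reachable states
  v0 = rec X. c.b.(a.0)\{a,c} + b.X has moves --b--▸ v0, --c--▸ v1
  v1 = b.(a.0)\{a,c} has moves --b--▸ v2
  v2 = (a.0)\{a,c} has moves (no moves)
Coarsest stable partition (strong bisimilarity classes):
  B0 = {u0}
  B1 = {u1}
  B2 = {u2, v2}
  B3 = {v0}
  B4 = {v1}
u0 ∈ B0, v0 ∈ B3 → different blocks

P ≁ Q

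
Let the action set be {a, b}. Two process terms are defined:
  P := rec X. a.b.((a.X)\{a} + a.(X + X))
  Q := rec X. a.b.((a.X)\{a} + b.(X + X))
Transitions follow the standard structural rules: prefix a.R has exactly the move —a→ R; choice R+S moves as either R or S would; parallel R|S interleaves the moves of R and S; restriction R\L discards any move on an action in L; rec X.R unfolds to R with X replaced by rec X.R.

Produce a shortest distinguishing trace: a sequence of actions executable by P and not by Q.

LTS(P): 4 reachable states
  p0 = rec X. a.b.((a.X)\{a} + a.(X + X)) :: --a--▸ p1
  p1 = b.((a.(rec X. a.b.((a.X)\{a} + a.(X + X))))\{a} + a.((rec X. a.b.((a.X)\{a} + a.(X + X))) + (rec X. a.b.((a.X)\{a} + a.(X + X))))) :: --b--▸ p2
  p2 = (a.(rec X. a.b.((a.X)\{a} + a.(X + X))))\{a} + a.((rec X. a.b.((a.X)\{a} + a.(X + X))) + (rec X. a.b.((a.X)\{a} + a.(X + X)))) :: --a--▸ p3
  p3 = (rec X. a.b.((a.X)\{a} + a.(X + X))) + (rec X. a.b.((a.X)\{a} + a.(X + X))) :: --a--▸ p1
LTS(Q): 4 reachable states
  q0 = rec X. a.b.((a.X)\{a} + b.(X + X)) :: --a--▸ q1
  q1 = b.((a.(rec X. a.b.((a.X)\{a} + b.(X + X))))\{a} + b.((rec X. a.b.((a.X)\{a} + b.(X + X))) + (rec X. a.b.((a.X)\{a} + b.(X + X))))) :: --b--▸ q2
  q2 = (a.(rec X. a.b.((a.X)\{a} + b.(X + X))))\{a} + b.((rec X. a.b.((a.X)\{a} + b.(X + X))) + (rec X. a.b.((a.X)\{a} + b.(X + X)))) :: --b--▸ q3
  q3 = (rec X. a.b.((a.X)\{a} + b.(X + X))) + (rec X. a.b.((a.X)\{a} + b.(X + X))) :: --a--▸ q1
Run σ = ⟨aba⟩ on P: start {p0}
  [1] a ⇒ {p1}
  [2] b ⇒ {p2}
  [3] a ⇒ {p3}
  ✓ P
Run σ = ⟨aba⟩ on Q: start {q0}
  [1] a ⇒ {q1}
  [2] b ⇒ {q2}
  [3] a ⇒ ∅  — Q cannot continue

aba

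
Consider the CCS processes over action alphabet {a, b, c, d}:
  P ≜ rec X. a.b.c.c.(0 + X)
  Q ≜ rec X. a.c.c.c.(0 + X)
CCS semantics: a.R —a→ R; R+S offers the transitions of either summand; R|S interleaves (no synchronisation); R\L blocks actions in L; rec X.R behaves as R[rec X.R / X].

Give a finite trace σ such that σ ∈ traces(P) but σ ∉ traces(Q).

ab

LTS(P): 5 reachable states
  m0 = rec X. a.b.c.c.(0 + X) has moves —a→ m1
  m1 = b.c.c.(0 + (rec X. a.b.c.c.(0 + X))) has moves —b→ m2
  m2 = c.c.(0 + (rec X. a.b.c.c.(0 + X))) has moves —c→ m3
  m3 = c.(0 + (rec X. a.b.c.c.(0 + X))) has moves —c→ m4
  m4 = 0 + (rec X. a.b.c.c.(0 + X)) has moves —a→ m1
LTS(Q): 5 reachable states
  n0 = rec X. a.c.c.c.(0 + X) has moves —a→ n1
  n1 = c.c.c.(0 + (rec X. a.c.c.c.(0 + X))) has moves —c→ n2
  n2 = c.c.(0 + (rec X. a.c.c.c.(0 + X))) has moves —c→ n3
  n3 = c.(0 + (rec X. a.c.c.c.(0 + X))) has moves —c→ n4
  n4 = 0 + (rec X. a.c.c.c.(0 + X)) has moves —a→ n1
Executing ab from P (initial set {m0}):
  after a @ step 1: {m1}
  after b @ step 2: {m2}
  P completes σ.
Executing ab from Q (initial set {n0}):
  after a @ step 1: {n1}
  after b @ step 2: ∅ (Q stuck)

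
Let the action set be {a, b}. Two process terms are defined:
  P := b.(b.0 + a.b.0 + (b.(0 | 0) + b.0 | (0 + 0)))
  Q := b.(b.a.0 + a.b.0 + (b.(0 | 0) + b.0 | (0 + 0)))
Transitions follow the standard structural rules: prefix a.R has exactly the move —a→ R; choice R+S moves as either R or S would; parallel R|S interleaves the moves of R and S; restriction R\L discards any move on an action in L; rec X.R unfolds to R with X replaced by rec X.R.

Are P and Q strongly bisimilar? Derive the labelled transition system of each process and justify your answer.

P ≁ Q

LTS(P): 6 reachable states
  u0 = b.(b.0 + a.b.0 + (b.(0 | 0) + b.0 | (0 + 0))) has moves -b-> u1
  u1 = b.0 + a.b.0 + (b.(0 | 0) + b.0 | (0 + 0)) has moves -a-> u2, -b-> u3, -b-> u4, -b-> u5
  u2 = b.0 has moves -b-> u3
  u3 = 0 has moves deadlocked
  u4 = 0 | (0 + 0) has moves deadlocked
  u5 = 0 | 0 has moves deadlocked
LTS(Q): 7 reachable states
  v0 = b.(b.a.0 + a.b.0 + (b.(0 | 0) + b.0 | (0 + 0))) has moves -b-> v1
  v1 = b.a.0 + a.b.0 + (b.(0 | 0) + b.0 | (0 + 0)) has moves -a-> v2, -b-> v3, -b-> v4, -b-> v5
  v2 = b.0 has moves -b-> v6
  v3 = 0 | (0 + 0) has moves deadlocked
  v4 = 0 | 0 has moves deadlocked
  v5 = a.0 has moves -a-> v6
  v6 = 0 has moves deadlocked
Partition-refinement fixed point:
  B0 = {u0}
  B1 = {u1}
  B2 = {u3, u4, u5, v3, v4, v6}
  B3 = {u2, v2}
  B4 = {v0}
  B5 = {v1}
  B6 = {v5}
u0 ∈ B0, v0 ∈ B4 → different blocks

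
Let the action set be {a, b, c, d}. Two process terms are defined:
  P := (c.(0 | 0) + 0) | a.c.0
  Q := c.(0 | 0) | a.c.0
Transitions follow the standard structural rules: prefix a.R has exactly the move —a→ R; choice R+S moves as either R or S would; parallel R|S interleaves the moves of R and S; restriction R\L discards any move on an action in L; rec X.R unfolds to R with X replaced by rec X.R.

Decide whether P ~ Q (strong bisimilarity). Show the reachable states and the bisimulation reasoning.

LTS(P): 6 reachable states
  p0 = (c.(0 | 0) + 0) | a.c.0 → ··a··> p1, ··c··> p2
  p1 = (c.(0 | 0) + 0) | c.0 → ··c··> p3, ··c··> p4
  p2 = 0 | 0 | a.c.0 → ··a··> p4
  p3 = (c.(0 | 0) + 0) | 0 → ··c··> p5
  p4 = 0 | 0 | c.0 → ··c··> p5
  p5 = 0 | 0 | 0 → (no moves)
LTS(Q): 6 reachable states
  q0 = c.(0 | 0) | a.c.0 → ··a··> q1, ··c··> q2
  q1 = c.(0 | 0) | c.0 → ··c··> q3, ··c··> q4
  q2 = 0 | 0 | a.c.0 → ··a··> q3
  q3 = 0 | 0 | c.0 → ··c··> q5
  q4 = c.(0 | 0) | 0 → ··c··> q5
  q5 = 0 | 0 | 0 → (no moves)
Bisimilarity quotient blocks:
  B0 = {p0, q0}
  B1 = {p1, q1}
  B2 = {p3, p4, q3, q4}
  B3 = {p5, q5}
  B4 = {p2, q2}
p0 ∈ B0, q0 ∈ B0 → same block

YES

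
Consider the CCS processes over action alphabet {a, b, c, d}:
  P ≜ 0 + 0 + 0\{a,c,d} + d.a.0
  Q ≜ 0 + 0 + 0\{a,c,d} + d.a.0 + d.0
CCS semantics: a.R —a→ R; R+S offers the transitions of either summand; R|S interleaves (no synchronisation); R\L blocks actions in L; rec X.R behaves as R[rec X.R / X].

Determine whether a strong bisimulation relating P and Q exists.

not bisimilar

LTS(P): 3 reachable states
  m0 = 0 + 0 + 0\{a,c,d} + d.a.0 has moves —d→ m1
  m1 = a.0 has moves —a→ m2
  m2 = 0 has moves stopped
LTS(Q): 3 reachable states
  n0 = 0 + 0 + 0\{a,c,d} + d.a.0 + d.0 has moves —d→ n1, —d→ n2
  n1 = 0 has moves stopped
  n2 = a.0 has moves —a→ n1
Partition-refinement fixed point:
  B0 = {m0}
  B1 = {m1, n2}
  B2 = {m2, n1}
  B3 = {n0}
m0 ∈ B0, n0 ∈ B3 → different blocks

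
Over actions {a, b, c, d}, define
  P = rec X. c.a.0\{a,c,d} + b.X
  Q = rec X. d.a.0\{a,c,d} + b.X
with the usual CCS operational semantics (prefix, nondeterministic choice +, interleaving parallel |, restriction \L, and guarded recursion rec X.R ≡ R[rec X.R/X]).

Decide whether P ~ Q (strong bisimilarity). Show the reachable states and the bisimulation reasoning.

NO

LTS(P): 3 reachable states
  m0 = rec X. c.a.0\{a,c,d} + b.X ⊢ —b→ m0, —c→ m1
  m1 = a.0\{a,c,d} ⊢ —a→ m2
  m2 = 0\{a,c,d} ⊢ ·
LTS(Q): 3 reachable states
  n0 = rec X. d.a.0\{a,c,d} + b.X ⊢ —b→ n0, —d→ n1
  n1 = a.0\{a,c,d} ⊢ —a→ n2
  n2 = 0\{a,c,d} ⊢ ·
Partition-refinement fixed point:
  B0 = {m0}
  B1 = {m1, n1}
  B2 = {m2, n2}
  B3 = {n0}
m0 ∈ B0, n0 ∈ B3 → different blocks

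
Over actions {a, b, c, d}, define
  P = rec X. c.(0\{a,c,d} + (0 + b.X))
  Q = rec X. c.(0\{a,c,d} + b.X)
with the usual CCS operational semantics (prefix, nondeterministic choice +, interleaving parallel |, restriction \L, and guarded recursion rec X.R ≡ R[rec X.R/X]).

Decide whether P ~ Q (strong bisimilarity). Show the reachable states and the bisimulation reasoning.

bisimilar

Reachable graph of P (2 states):
  m0 = rec X. c.(0\{a,c,d} + (0 + b.X)) has moves =c=> m1
  m1 = 0\{a,c,d} + (0 + b.(rec X. c.(0\{a,c,d} + (0 + b.X)))) has moves =b=> m0
Reachable graph of Q (2 states):
  n0 = rec X. c.(0\{a,c,d} + b.X) has moves =c=> n1
  n1 = 0\{a,c,d} + b.(rec X. c.(0\{a,c,d} + b.X)) has moves =b=> n0
Coarsest stable partition (strong bisimilarity classes):
  B0 = {m0, n0}
  B1 = {m1, n1}
m0 ∈ B0, n0 ∈ B0 → same block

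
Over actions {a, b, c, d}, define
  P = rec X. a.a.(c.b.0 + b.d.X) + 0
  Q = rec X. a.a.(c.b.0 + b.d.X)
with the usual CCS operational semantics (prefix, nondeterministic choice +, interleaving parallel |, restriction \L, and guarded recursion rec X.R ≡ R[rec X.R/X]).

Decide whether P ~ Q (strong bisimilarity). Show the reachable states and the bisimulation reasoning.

LTS(P): 6 reachable states
  p0 = rec X. a.a.(c.b.0 + b.d.X) + 0 :: —a→ p1
  p1 = a.(c.b.0 + b.d.(rec X. a.a.(c.b.0 + b.d.X) + 0)) :: —a→ p2
  p2 = c.b.0 + b.d.(rec X. a.a.(c.b.0 + b.d.X) + 0) :: —b→ p3, —c→ p4
  p3 = d.(rec X. a.a.(c.b.0 + b.d.X) + 0) :: —d→ p0
  p4 = b.0 :: —b→ p5
  p5 = 0 :: ·
LTS(Q): 6 reachable states
  q0 = rec X. a.a.(c.b.0 + b.d.X) :: —a→ q1
  q1 = a.(c.b.0 + b.d.(rec X. a.a.(c.b.0 + b.d.X))) :: —a→ q2
  q2 = c.b.0 + b.d.(rec X. a.a.(c.b.0 + b.d.X)) :: —b→ q3, —c→ q4
  q3 = d.(rec X. a.a.(c.b.0 + b.d.X)) :: —d→ q0
  q4 = b.0 :: —b→ q5
  q5 = 0 :: ·
Coarsest stable partition (strong bisimilarity classes):
  B0 = {p0, q0}
  B1 = {p1, q1}
  B2 = {p2, q2}
  B3 = {p3, q3}
  B4 = {p4, q4}
  B5 = {p5, q5}
p0 ∈ B0, q0 ∈ B0 → same block

bisimilar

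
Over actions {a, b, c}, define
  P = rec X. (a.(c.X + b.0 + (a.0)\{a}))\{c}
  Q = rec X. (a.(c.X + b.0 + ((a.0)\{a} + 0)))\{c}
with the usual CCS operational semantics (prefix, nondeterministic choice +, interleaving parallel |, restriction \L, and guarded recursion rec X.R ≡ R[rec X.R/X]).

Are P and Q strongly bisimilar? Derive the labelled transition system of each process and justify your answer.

P ~ Q

LTS(P): 3 reachable states
  s0 = rec X. (a.(c.X + b.0 + (a.0)\{a}))\{c} → =a=> s1
  s1 = (c.(rec X. (a.(c.X + b.0 + (a.0)\{a}))\{c}) + b.0 + (a.0)\{a})\{c} → =b=> s2
  s2 = 0\{c} → deadlocked
LTS(Q): 3 reachable states
  t0 = rec X. (a.(c.X + b.0 + ((a.0)\{a} + 0)))\{c} → =a=> t1
  t1 = (c.(rec X. (a.(c.X + b.0 + ((a.0)\{a} + 0)))\{c}) + b.0 + ((a.0)\{a} + 0))\{c} → =b=> t2
  t2 = 0\{c} → deadlocked
Partition-refinement fixed point:
  B0 = {s0, t0}
  B1 = {s1, t1}
  B2 = {s2, t2}
s0 ∈ B0, t0 ∈ B0 → same block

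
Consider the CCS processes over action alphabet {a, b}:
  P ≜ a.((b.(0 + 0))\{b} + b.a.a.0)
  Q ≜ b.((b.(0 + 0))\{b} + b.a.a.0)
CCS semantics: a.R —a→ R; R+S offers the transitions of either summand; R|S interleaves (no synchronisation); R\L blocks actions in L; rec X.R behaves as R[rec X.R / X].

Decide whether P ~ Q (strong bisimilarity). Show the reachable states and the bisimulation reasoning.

LTS(P): 5 reachable states
  m0 = a.((b.(0 + 0))\{b} + b.a.a.0) :: -a-> m1
  m1 = (b.(0 + 0))\{b} + b.a.a.0 :: -b-> m2
  m2 = a.a.0 :: -a-> m3
  m3 = a.0 :: -a-> m4
  m4 = 0 :: ∅
LTS(Q): 5 reachable states
  n0 = b.((b.(0 + 0))\{b} + b.a.a.0) :: -b-> n1
  n1 = (b.(0 + 0))\{b} + b.a.a.0 :: -b-> n2
  n2 = a.a.0 :: -a-> n3
  n3 = a.0 :: -a-> n4
  n4 = 0 :: ∅
Bisimilarity quotient blocks:
  B0 = {m0}
  B1 = {m1, n1}
  B2 = {m2, n2}
  B3 = {m3, n3}
  B4 = {m4, n4}
  B5 = {n0}
m0 ∈ B0, n0 ∈ B5 → different blocks

P ≁ Q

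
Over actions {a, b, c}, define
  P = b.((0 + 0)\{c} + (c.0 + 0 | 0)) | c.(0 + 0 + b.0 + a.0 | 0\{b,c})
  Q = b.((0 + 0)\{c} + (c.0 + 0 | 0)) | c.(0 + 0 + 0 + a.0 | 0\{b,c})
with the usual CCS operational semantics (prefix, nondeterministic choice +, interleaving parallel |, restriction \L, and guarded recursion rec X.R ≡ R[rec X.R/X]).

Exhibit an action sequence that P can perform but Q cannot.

Reachable graph of P (12 states):
  u0 = b.((0 + 0)\{c} + (c.0 + 0 | 0)) | c.(0 + 0 + b.0 + a.0 | 0\{b,c}) :: ··b··> u1, ··c··> u2
  u1 = ((0 + 0)\{c} + (c.0 + 0 | 0)) | c.(0 + 0 + b.0 + a.0 | 0\{b,c}) :: ··c··> u3, ··c··> u4
  u2 = b.((0 + 0)\{c} + (c.0 + 0 | 0)) | (0 + 0 + b.0 + a.0 | 0\{b,c}) :: ··a··> u5, ··b··> u3, ··b··> u6
  u3 = ((0 + 0)\{c} + (c.0 + 0 | 0)) | (0 + 0 + b.0 + a.0 | 0\{b,c}) :: ··a··> u7, ··b··> u8, ··c··> u9
  u4 = 0 | c.(0 + 0 + b.0 + a.0 | 0\{b,c}) :: ··c··> u9
  u5 = b.((0 + 0)\{c} + (c.0 + 0 | 0)) | (0 | 0\{b,c}) :: ··b··> u7
  u6 = b.((0 + 0)\{c} + (c.0 + 0 | 0)) | 0 :: ··b··> u8
  u7 = ((0 + 0)\{c} + (c.0 + 0 | 0)) | (0 | 0\{b,c}) :: ··c··> u10
  u8 = ((0 + 0)\{c} + (c.0 + 0 | 0)) | 0 :: ··c··> u11
  u9 = 0 | (0 + 0 + b.0 + a.0 | 0\{b,c}) :: ··a··> u10, ··b··> u11
  u10 = 0 | (0 | 0\{b,c}) :: stopped
  u11 = 0 | 0 :: stopped
Reachable graph of Q (9 states):
  v0 = b.((0 + 0)\{c} + (c.0 + 0 | 0)) | c.(0 + 0 + 0 + a.0 | 0\{b,c}) :: ··b··> v1, ··c··> v2
  v1 = ((0 + 0)\{c} + (c.0 + 0 | 0)) | c.(0 + 0 + 0 + a.0 | 0\{b,c}) :: ··c··> v3, ··c··> v4
  v2 = b.((0 + 0)\{c} + (c.0 + 0 | 0)) | (0 + 0 + 0 + a.0 | 0\{b,c}) :: ··a··> v5, ··b··> v3
  v3 = ((0 + 0)\{c} + (c.0 + 0 | 0)) | (0 + 0 + 0 + a.0 | 0\{b,c}) :: ··a··> v6, ··c··> v7
  v4 = 0 | c.(0 + 0 + 0 + a.0 | 0\{b,c}) :: ··c··> v7
  v5 = b.((0 + 0)\{c} + (c.0 + 0 | 0)) | (0 | 0\{b,c}) :: ··b··> v6
  v6 = ((0 + 0)\{c} + (c.0 + 0 | 0)) | (0 | 0\{b,c}) :: ··c··> v8
  v7 = 0 | (0 + 0 + 0 + a.0 | 0\{b,c}) :: ··a··> v8
  v8 = 0 | (0 | 0\{b,c}) :: stopped
Trace ⟨bcb⟩ through P, begin at {u0}:
  [1] b ⇒ {u1}
  [2] c ⇒ {u3, u4}
  [3] b ⇒ {u8}
  P completes σ.
Trace ⟨bcb⟩ through Q, begin at {v0}:
  [1] b ⇒ {v1}
  [2] c ⇒ {v3, v4}
  [3] b ⇒ no successor for Q

bcb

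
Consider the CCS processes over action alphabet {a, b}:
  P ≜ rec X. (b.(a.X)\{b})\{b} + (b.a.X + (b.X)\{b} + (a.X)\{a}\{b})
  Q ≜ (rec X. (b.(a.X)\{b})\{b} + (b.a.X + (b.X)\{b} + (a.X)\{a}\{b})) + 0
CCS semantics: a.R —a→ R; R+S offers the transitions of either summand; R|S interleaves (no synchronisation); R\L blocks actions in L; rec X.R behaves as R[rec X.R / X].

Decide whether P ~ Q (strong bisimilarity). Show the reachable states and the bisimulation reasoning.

Reachable graph of P (2 states):
  m0 = rec X. (b.(a.X)\{b})\{b} + (b.a.X + (b.X)\{b} + (a.X)\{a}\{b}) | ··b··> m1
  m1 = a.(rec X. (b.(a.X)\{b})\{b} + (b.a.X + (b.X)\{b} + (a.X)\{a}\{b})) | ··a··> m0
Reachable graph of Q (3 states):
  n0 = (rec X. (b.(a.X)\{b})\{b} + (b.a.X + (b.X)\{b} + (a.X)\{a}\{b})) + 0 | ··b··> n1
  n1 = a.(rec X. (b.(a.X)\{b})\{b} + (b.a.X + (b.X)\{b} + (a.X)\{a}\{b})) | ··a··> n2
  n2 = rec X. (b.(a.X)\{b})\{b} + (b.a.X + (b.X)\{b} + (a.X)\{a}\{b}) | ··b··> n1
Coarsest stable partition (strong bisimilarity classes):
  B0 = {m0, n0, n2}
  B1 = {m1, n1}
m0 ∈ B0, n0 ∈ B0 → same block

bisimilar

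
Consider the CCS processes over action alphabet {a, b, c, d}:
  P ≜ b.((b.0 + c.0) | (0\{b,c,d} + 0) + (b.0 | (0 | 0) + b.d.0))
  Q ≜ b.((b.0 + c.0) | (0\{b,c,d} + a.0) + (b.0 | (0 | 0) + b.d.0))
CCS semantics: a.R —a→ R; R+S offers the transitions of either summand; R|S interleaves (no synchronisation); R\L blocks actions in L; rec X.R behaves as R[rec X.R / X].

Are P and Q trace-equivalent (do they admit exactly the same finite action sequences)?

Reachable graph of P (6 states):
  m0 = b.((b.0 + c.0) | (0\{b,c,d} + 0) + (b.0 | (0 | 0) + b.d.0)) has moves ··b··> m1
  m1 = (b.0 + c.0) | (0\{b,c,d} + 0) + (b.0 | (0 | 0) + b.d.0) has moves ··b··> m2, ··b··> m3, ··b··> m4, ··c··> m3
  m2 = 0 | (0 | 0) has moves stopped
  m3 = 0 | (0\{b,c,d} + 0) has moves stopped
  m4 = d.0 has moves ··d··> m5
  m5 = 0 has moves stopped
Reachable graph of Q (8 states):
  n0 = b.((b.0 + c.0) | (0\{b,c,d} + a.0) + (b.0 | (0 | 0) + b.d.0)) has moves ··b··> n1
  n1 = (b.0 + c.0) | (0\{b,c,d} + a.0) + (b.0 | (0 | 0) + b.d.0) has moves ··a··> n2, ··b··> n3, ··b··> n4, ··b··> n5, ··c··> n4
  n2 = (b.0 + c.0) | 0 has moves ··b··> n6, ··c··> n6
  n3 = 0 | (0 | 0) has moves stopped
  n4 = 0 | (0\{b,c,d} + a.0) has moves ··a··> n6
  n5 = d.0 has moves ··d··> n7
  n6 = 0 | 0 has moves stopped
  n7 = 0 has moves stopped
Run σ = ⟨ba⟩ on Q: start {n0}
  step 1 (b): {n1}
  step 2 (a): {n2}
  Q completes σ.
Run σ = ⟨ba⟩ on P: start {m0}
  step 1 (b): {m1}
  step 2 (a): ∅ (P stuck)

trace-distinct — witness ⟨ba⟩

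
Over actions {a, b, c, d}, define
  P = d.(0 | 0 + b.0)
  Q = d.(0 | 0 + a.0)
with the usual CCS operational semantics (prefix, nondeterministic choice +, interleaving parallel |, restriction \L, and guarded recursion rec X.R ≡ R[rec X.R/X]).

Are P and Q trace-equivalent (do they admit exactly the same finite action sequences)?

NO — witness ⟨db⟩

LTS(P): 3 reachable states
  p0 = d.(0 | 0 + b.0) | -d-> p1
  p1 = 0 | 0 + b.0 | -b-> p2
  p2 = 0 | ∅
LTS(Q): 3 reachable states
  q0 = d.(0 | 0 + a.0) | -d-> q1
  q1 = 0 | 0 + a.0 | -a-> q2
  q2 = 0 | ∅
Run σ = ⟨db⟩ on P: start {p0}
  step 1 (d): {p1}
  step 2 (b): {p2}
  — P admits the full trace.
Run σ = ⟨db⟩ on Q: start {q0}
  step 1 (d): {q1}
  step 2 (b): ∅  — Q cannot continue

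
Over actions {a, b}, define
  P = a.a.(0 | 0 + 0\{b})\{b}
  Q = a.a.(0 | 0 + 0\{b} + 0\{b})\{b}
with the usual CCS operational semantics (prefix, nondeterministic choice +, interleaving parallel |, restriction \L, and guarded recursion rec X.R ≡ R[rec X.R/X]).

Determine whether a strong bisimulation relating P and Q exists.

Reachable graph of P (3 states):
  p0 = a.a.(0 | 0 + 0\{b})\{b} | --a--▸ p1
  p1 = a.(0 | 0 + 0\{b})\{b} | --a--▸ p2
  p2 = (0 | 0 + 0\{b})\{b} | (no moves)
Reachable graph of Q (3 states):
  q0 = a.a.(0 | 0 + 0\{b} + 0\{b})\{b} | --a--▸ q1
  q1 = a.(0 | 0 + 0\{b} + 0\{b})\{b} | --a--▸ q2
  q2 = (0 | 0 + 0\{b} + 0\{b})\{b} | (no moves)
Coarsest stable partition (strong bisimilarity classes):
  B0 = {p0, q0}
  B1 = {p1, q1}
  B2 = {p2, q2}
p0 ∈ B0, q0 ∈ B0 → same block

bisimilar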